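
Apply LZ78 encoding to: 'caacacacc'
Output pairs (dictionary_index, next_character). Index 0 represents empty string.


LZ78 encoding steps:
Dictionary: {0: ''}
Step 1: w='' (idx 0), next='c' -> output (0, 'c'), add 'c' as idx 1
Step 2: w='' (idx 0), next='a' -> output (0, 'a'), add 'a' as idx 2
Step 3: w='a' (idx 2), next='c' -> output (2, 'c'), add 'ac' as idx 3
Step 4: w='ac' (idx 3), next='a' -> output (3, 'a'), add 'aca' as idx 4
Step 5: w='c' (idx 1), next='c' -> output (1, 'c'), add 'cc' as idx 5


Encoded: [(0, 'c'), (0, 'a'), (2, 'c'), (3, 'a'), (1, 'c')]


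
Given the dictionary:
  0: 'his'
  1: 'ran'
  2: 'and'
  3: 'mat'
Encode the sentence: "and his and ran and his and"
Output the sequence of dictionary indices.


Look up each word in the dictionary:
  'and' -> 2
  'his' -> 0
  'and' -> 2
  'ran' -> 1
  'and' -> 2
  'his' -> 0
  'and' -> 2

Encoded: [2, 0, 2, 1, 2, 0, 2]


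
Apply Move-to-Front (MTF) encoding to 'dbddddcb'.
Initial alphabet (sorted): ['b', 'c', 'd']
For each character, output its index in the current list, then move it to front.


MTF encoding:
'd': index 2 in ['b', 'c', 'd'] -> ['d', 'b', 'c']
'b': index 1 in ['d', 'b', 'c'] -> ['b', 'd', 'c']
'd': index 1 in ['b', 'd', 'c'] -> ['d', 'b', 'c']
'd': index 0 in ['d', 'b', 'c'] -> ['d', 'b', 'c']
'd': index 0 in ['d', 'b', 'c'] -> ['d', 'b', 'c']
'd': index 0 in ['d', 'b', 'c'] -> ['d', 'b', 'c']
'c': index 2 in ['d', 'b', 'c'] -> ['c', 'd', 'b']
'b': index 2 in ['c', 'd', 'b'] -> ['b', 'c', 'd']


Output: [2, 1, 1, 0, 0, 0, 2, 2]


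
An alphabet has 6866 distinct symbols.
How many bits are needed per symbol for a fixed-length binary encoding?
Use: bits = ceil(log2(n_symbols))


log2(6866) = 12.7453
Bracket: 2^12 = 4096 < 6866 <= 2^13 = 8192
So ceil(log2(6866)) = 13

bits = ceil(log2(6866)) = ceil(12.7453) = 13 bits


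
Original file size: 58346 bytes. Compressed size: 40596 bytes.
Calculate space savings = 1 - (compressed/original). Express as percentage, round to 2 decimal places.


ratio = compressed/original = 40596/58346 = 0.69578
savings = 1 - ratio = 1 - 0.69578 = 0.30422
as a percentage: 0.30422 * 100 = 30.42%

Space savings = 1 - 40596/58346 = 30.42%


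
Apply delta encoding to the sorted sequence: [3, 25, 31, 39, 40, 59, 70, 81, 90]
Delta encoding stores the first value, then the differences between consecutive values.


First value: 3
Deltas:
  25 - 3 = 22
  31 - 25 = 6
  39 - 31 = 8
  40 - 39 = 1
  59 - 40 = 19
  70 - 59 = 11
  81 - 70 = 11
  90 - 81 = 9


Delta encoded: [3, 22, 6, 8, 1, 19, 11, 11, 9]


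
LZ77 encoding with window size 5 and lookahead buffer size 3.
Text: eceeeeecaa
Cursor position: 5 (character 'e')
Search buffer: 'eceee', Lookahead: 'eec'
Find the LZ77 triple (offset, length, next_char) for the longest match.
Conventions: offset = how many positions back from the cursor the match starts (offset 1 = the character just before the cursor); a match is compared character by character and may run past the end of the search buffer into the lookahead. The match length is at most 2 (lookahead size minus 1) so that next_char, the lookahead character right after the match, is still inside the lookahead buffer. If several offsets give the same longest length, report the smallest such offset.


Try each offset into the search buffer:
  offset=1 (pos 4, char 'e'): match length 2
  offset=2 (pos 3, char 'e'): match length 2
  offset=3 (pos 2, char 'e'): match length 2
  offset=4 (pos 1, char 'c'): match length 0
  offset=5 (pos 0, char 'e'): match length 1
Longest match has length 2, found at offsets 1, 2, 3; take the smallest, offset 1.
next_char = character at position 5 + 2 = 7 -> 'c'

Best match: offset=1, length=2 (matching 'ee' starting at position 4)
LZ77 triple: (1, 2, 'c')


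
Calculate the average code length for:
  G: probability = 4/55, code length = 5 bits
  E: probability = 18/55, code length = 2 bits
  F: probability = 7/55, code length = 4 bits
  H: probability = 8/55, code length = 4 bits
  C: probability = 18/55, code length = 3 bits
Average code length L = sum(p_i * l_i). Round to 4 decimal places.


Weighted contributions p_i * l_i:
  G: (4/55) * 5 = 20/55
  E: (18/55) * 2 = 36/55
  F: (7/55) * 4 = 28/55
  H: (8/55) * 4 = 32/55
  C: (18/55) * 3 = 54/55
Sum = (20 + 36 + 28 + 32 + 54)/55 = 170/55

L = 170/55 = 3.0909 bits/symbol


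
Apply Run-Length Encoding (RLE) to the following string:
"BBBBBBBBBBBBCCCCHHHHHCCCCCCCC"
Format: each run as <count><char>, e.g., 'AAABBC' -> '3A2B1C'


Scanning runs left to right:
  i=0: run of 'B' x 12 -> '12B'
  i=12: run of 'C' x 4 -> '4C'
  i=16: run of 'H' x 5 -> '5H'
  i=21: run of 'C' x 8 -> '8C'

RLE = 12B4C5H8C


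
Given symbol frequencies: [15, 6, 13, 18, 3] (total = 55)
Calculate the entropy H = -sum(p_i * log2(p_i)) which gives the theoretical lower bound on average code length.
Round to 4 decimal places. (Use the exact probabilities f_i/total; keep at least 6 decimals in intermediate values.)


Per-symbol terms -p_i * log2(p_i) with p_i = f_i/55:
  p = 15/55 = 0.272727: log2(p) = -1.874469, -p*log2(p) = 0.511219
  p = 6/55 = 0.109091: log2(p) = -3.196397, -p*log2(p) = 0.348698
  p = 13/55 = 0.236364: log2(p) = -2.080920, -p*log2(p) = 0.491854
  p = 18/55 = 0.327273: log2(p) = -1.611435, -p*log2(p) = 0.527379
  p = 3/55 = 0.054545: log2(p) = -4.196397, -p*log2(p) = 0.228894
H = 0.511219 + 0.348698 + 0.491854 + 0.527379 + 0.228894 = 2.108044

H = 2.108 bits/symbol


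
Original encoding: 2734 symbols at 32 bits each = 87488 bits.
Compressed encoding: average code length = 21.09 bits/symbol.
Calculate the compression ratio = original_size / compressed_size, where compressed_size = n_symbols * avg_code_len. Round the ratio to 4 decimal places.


original_size = n_symbols * orig_bits = 2734 * 32 = 87488 bits
compressed_size = n_symbols * avg_code_len = 2734 * 21.09 = 57660.06 bits
ratio = original_size / compressed_size = 87488 / 57660.06 = 1.5173

Compression ratio = 1.5173


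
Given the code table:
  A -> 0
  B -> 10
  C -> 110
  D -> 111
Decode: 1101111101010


Decoding:
110 -> C
111 -> D
110 -> C
10 -> B
10 -> B


Result: CDCBB


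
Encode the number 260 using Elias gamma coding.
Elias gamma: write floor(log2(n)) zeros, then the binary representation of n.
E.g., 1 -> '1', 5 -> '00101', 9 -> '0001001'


num_bits = floor(log2(260)) + 1 = 9
leading_zeros = num_bits - 1 = 8
binary(260) = 100000100

Elias gamma(260) = '00000000' + '100000100' = 00000000100000100 (17 bits)


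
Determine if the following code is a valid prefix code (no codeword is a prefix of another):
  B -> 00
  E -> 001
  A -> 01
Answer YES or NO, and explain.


Checking each pair (does one codeword prefix another?):
  B='00' vs E='001': prefix -- VIOLATION

NO -- this is NOT a valid prefix code. B (00) is a prefix of E (001).


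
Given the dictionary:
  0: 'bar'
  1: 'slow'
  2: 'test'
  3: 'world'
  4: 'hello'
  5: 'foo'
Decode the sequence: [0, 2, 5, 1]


Look up each index in the dictionary:
  0 -> 'bar'
  2 -> 'test'
  5 -> 'foo'
  1 -> 'slow'

Decoded: "bar test foo slow"


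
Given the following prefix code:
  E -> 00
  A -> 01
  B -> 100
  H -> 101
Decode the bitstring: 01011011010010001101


Decoding step by step:
Bits 01 -> A
Bits 01 -> A
Bits 101 -> H
Bits 101 -> H
Bits 00 -> E
Bits 100 -> B
Bits 01 -> A
Bits 101 -> H


Decoded message: AAHHEBAH


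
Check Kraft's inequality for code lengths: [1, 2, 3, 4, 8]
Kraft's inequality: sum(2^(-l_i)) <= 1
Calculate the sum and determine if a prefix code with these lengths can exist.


Sum = 2^(-1) + 2^(-2) + 2^(-3) + 2^(-4) + 2^(-8)
    = 0.5 + 0.25 + 0.125 + 0.0625 + 0.00390625
    = 241/256 = 0.94140625
Since 0.94140625 <= 1, Kraft's inequality IS satisfied.
A prefix code with these lengths CAN exist.

Kraft sum = 0.94140625. Satisfied.


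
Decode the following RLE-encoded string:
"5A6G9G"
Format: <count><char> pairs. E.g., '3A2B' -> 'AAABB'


Expanding each <count><char> pair:
  5A -> 'AAAAA'
  6G -> 'GGGGGG'
  9G -> 'GGGGGGGGG'

Decoded = AAAAAGGGGGGGGGGGGGGG


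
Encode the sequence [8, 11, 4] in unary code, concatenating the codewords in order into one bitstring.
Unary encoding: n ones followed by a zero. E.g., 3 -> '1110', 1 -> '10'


Encode each number as n ones followed by a terminating 0:
  8 -> 111111110 (9 bits)
  11 -> 111111111110 (12 bits)
  4 -> 11110 (5 bits)
Total length = 9 + 12 + 5 = 26 bits.

Unary([8, 11, 4]) = 11111111011111111111011110 (26 bits)


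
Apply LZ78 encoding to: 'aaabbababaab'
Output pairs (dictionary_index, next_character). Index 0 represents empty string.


LZ78 encoding steps:
Dictionary: {0: ''}
Step 1: w='' (idx 0), next='a' -> output (0, 'a'), add 'a' as idx 1
Step 2: w='a' (idx 1), next='a' -> output (1, 'a'), add 'aa' as idx 2
Step 3: w='' (idx 0), next='b' -> output (0, 'b'), add 'b' as idx 3
Step 4: w='b' (idx 3), next='a' -> output (3, 'a'), add 'ba' as idx 4
Step 5: w='ba' (idx 4), next='b' -> output (4, 'b'), add 'bab' as idx 5
Step 6: w='aa' (idx 2), next='b' -> output (2, 'b'), add 'aab' as idx 6


Encoded: [(0, 'a'), (1, 'a'), (0, 'b'), (3, 'a'), (4, 'b'), (2, 'b')]


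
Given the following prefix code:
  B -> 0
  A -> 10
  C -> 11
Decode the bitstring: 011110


Decoding step by step:
Bits 0 -> B
Bits 11 -> C
Bits 11 -> C
Bits 0 -> B


Decoded message: BCCB


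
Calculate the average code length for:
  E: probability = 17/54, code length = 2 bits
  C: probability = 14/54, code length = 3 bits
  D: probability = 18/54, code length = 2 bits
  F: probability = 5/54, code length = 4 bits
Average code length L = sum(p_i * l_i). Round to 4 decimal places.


Weighted contributions p_i * l_i:
  E: (17/54) * 2 = 34/54
  C: (14/54) * 3 = 42/54
  D: (18/54) * 2 = 36/54
  F: (5/54) * 4 = 20/54
Sum = (34 + 42 + 36 + 20)/54 = 132/54

L = 132/54 = 2.4444 bits/symbol


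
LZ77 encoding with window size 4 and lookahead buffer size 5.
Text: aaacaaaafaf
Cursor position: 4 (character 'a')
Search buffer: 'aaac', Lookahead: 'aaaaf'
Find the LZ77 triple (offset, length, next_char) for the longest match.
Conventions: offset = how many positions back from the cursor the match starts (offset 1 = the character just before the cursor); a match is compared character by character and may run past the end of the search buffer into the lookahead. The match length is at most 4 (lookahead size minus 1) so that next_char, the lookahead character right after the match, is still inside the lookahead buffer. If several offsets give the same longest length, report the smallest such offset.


Try each offset into the search buffer:
  offset=1 (pos 3, char 'c'): match length 0
  offset=2 (pos 2, char 'a'): match length 1
  offset=3 (pos 1, char 'a'): match length 2
  offset=4 (pos 0, char 'a'): match length 3
Longest match has length 3 at offset 4.
next_char = character at position 4 + 3 = 7 -> 'a'

Best match: offset=4, length=3 (matching 'aaa' starting at position 0)
LZ77 triple: (4, 3, 'a')


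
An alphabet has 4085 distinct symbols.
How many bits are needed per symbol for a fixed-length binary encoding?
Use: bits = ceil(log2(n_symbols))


log2(4085) = 11.9961
Bracket: 2^11 = 2048 < 4085 <= 2^12 = 4096
So ceil(log2(4085)) = 12

bits = ceil(log2(4085)) = ceil(11.9961) = 12 bits


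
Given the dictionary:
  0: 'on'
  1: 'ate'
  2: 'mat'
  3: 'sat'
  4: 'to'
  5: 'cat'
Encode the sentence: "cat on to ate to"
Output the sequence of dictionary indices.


Look up each word in the dictionary:
  'cat' -> 5
  'on' -> 0
  'to' -> 4
  'ate' -> 1
  'to' -> 4

Encoded: [5, 0, 4, 1, 4]


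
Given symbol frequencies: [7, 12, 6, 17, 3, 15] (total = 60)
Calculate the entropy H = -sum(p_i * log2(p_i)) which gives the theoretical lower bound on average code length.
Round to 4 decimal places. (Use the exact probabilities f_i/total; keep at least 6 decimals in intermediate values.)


Per-symbol terms -p_i * log2(p_i) with p_i = f_i/60:
  p = 7/60 = 0.116667: log2(p) = -3.099536, -p*log2(p) = 0.361612
  p = 12/60 = 0.200000: log2(p) = -2.321928, -p*log2(p) = 0.464386
  p = 6/60 = 0.100000: log2(p) = -3.321928, -p*log2(p) = 0.332193
  p = 17/60 = 0.283333: log2(p) = -1.819428, -p*log2(p) = 0.515505
  p = 3/60 = 0.050000: log2(p) = -4.321928, -p*log2(p) = 0.216096
  p = 15/60 = 0.250000: log2(p) = -2.000000, -p*log2(p) = 0.500000
H = 0.361612 + 0.464386 + 0.332193 + 0.515505 + 0.216096 + 0.500000 = 2.389792

H = 2.3898 bits/symbol


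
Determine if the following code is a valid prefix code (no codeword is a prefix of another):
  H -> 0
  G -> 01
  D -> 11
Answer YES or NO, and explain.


Checking each pair (does one codeword prefix another?):
  H='0' vs G='01': prefix -- VIOLATION

NO -- this is NOT a valid prefix code. H (0) is a prefix of G (01).


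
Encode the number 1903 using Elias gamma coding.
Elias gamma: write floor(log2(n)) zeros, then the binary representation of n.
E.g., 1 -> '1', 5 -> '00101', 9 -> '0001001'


num_bits = floor(log2(1903)) + 1 = 11
leading_zeros = num_bits - 1 = 10
binary(1903) = 11101101111

Elias gamma(1903) = '0000000000' + '11101101111' = 000000000011101101111 (21 bits)


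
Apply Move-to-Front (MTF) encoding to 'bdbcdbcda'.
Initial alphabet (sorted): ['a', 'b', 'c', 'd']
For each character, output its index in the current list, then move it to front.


MTF encoding:
'b': index 1 in ['a', 'b', 'c', 'd'] -> ['b', 'a', 'c', 'd']
'd': index 3 in ['b', 'a', 'c', 'd'] -> ['d', 'b', 'a', 'c']
'b': index 1 in ['d', 'b', 'a', 'c'] -> ['b', 'd', 'a', 'c']
'c': index 3 in ['b', 'd', 'a', 'c'] -> ['c', 'b', 'd', 'a']
'd': index 2 in ['c', 'b', 'd', 'a'] -> ['d', 'c', 'b', 'a']
'b': index 2 in ['d', 'c', 'b', 'a'] -> ['b', 'd', 'c', 'a']
'c': index 2 in ['b', 'd', 'c', 'a'] -> ['c', 'b', 'd', 'a']
'd': index 2 in ['c', 'b', 'd', 'a'] -> ['d', 'c', 'b', 'a']
'a': index 3 in ['d', 'c', 'b', 'a'] -> ['a', 'd', 'c', 'b']


Output: [1, 3, 1, 3, 2, 2, 2, 2, 3]


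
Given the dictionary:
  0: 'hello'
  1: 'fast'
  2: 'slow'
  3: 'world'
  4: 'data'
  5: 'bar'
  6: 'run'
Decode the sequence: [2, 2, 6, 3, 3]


Look up each index in the dictionary:
  2 -> 'slow'
  2 -> 'slow'
  6 -> 'run'
  3 -> 'world'
  3 -> 'world'

Decoded: "slow slow run world world"


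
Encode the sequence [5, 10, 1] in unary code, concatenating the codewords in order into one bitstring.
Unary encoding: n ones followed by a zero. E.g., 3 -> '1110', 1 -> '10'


Encode each number as n ones followed by a terminating 0:
  5 -> 111110 (6 bits)
  10 -> 11111111110 (11 bits)
  1 -> 10 (2 bits)
Total length = 6 + 11 + 2 = 19 bits.

Unary([5, 10, 1]) = 1111101111111111010 (19 bits)


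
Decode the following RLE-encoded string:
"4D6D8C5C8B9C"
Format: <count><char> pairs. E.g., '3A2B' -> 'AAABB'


Expanding each <count><char> pair:
  4D -> 'DDDD'
  6D -> 'DDDDDD'
  8C -> 'CCCCCCCC'
  5C -> 'CCCCC'
  8B -> 'BBBBBBBB'
  9C -> 'CCCCCCCCC'

Decoded = DDDDDDDDDDCCCCCCCCCCCCCBBBBBBBBCCCCCCCCC


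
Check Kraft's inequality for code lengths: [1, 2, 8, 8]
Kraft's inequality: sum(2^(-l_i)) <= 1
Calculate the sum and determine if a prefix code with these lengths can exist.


Sum = 2^(-1) + 2^(-2) + 2^(-8) + 2^(-8)
    = 0.5 + 0.25 + 0.00390625 + 0.00390625
    = 194/256 = 0.7578125
Since 0.7578125 <= 1, Kraft's inequality IS satisfied.
A prefix code with these lengths CAN exist.

Kraft sum = 0.7578125. Satisfied.


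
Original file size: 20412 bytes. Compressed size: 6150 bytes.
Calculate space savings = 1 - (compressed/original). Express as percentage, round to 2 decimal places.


ratio = compressed/original = 6150/20412 = 0.301293
savings = 1 - ratio = 1 - 0.301293 = 0.698707
as a percentage: 0.698707 * 100 = 69.87%

Space savings = 1 - 6150/20412 = 69.87%


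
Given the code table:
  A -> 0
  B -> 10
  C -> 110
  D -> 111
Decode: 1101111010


Decoding:
110 -> C
111 -> D
10 -> B
10 -> B


Result: CDBB


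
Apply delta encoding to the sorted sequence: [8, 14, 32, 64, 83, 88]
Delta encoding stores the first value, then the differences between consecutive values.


First value: 8
Deltas:
  14 - 8 = 6
  32 - 14 = 18
  64 - 32 = 32
  83 - 64 = 19
  88 - 83 = 5


Delta encoded: [8, 6, 18, 32, 19, 5]


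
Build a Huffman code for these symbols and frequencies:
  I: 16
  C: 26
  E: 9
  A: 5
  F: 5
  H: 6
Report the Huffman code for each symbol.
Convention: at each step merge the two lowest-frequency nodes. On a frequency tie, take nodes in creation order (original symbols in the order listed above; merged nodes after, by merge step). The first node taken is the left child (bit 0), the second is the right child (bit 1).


Huffman tree construction:
Step 1: Merge A(5) + F(5) = 10
Step 2: Merge H(6) + E(9) = 15
Step 3: Merge (A+F)(10) + (H+E)(15) = 25
Step 4: Merge I(16) + ((A+F)+(H+E))(25) = 41
Step 5: Merge C(26) + (I+((A+F)+(H+E)))(41) = 67
Read each symbol's code off the tree from the root (left child = 0, right child = 1).

Codes:
  I: 10 (length 2)
  C: 0 (length 1)
  E: 1111 (length 4)
  A: 1100 (length 4)
  F: 1101 (length 4)
  H: 1110 (length 4)
Average code length: 158/67 = 2.3582 bits/symbol


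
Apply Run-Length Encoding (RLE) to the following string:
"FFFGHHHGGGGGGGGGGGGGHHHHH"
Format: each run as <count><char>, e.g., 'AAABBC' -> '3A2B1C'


Scanning runs left to right:
  i=0: run of 'F' x 3 -> '3F'
  i=3: run of 'G' x 1 -> '1G'
  i=4: run of 'H' x 3 -> '3H'
  i=7: run of 'G' x 13 -> '13G'
  i=20: run of 'H' x 5 -> '5H'

RLE = 3F1G3H13G5H


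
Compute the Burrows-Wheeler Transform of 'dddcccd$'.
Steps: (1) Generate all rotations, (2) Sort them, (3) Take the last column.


Rotations (sorted):
  0: $dddcccd -> last char: d
  1: cccd$ddd -> last char: d
  2: ccd$dddc -> last char: c
  3: cd$dddcc -> last char: c
  4: d$dddccc -> last char: c
  5: dcccd$dd -> last char: d
  6: ddcccd$d -> last char: d
  7: dddcccd$ -> last char: $


BWT = ddcccdd$


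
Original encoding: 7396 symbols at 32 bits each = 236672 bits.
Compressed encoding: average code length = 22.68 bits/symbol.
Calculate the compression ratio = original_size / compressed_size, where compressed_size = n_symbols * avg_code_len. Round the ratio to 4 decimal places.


original_size = n_symbols * orig_bits = 7396 * 32 = 236672 bits
compressed_size = n_symbols * avg_code_len = 7396 * 22.68 = 167741.28 bits
ratio = original_size / compressed_size = 236672 / 167741.28 = 1.4109

Compression ratio = 1.4109


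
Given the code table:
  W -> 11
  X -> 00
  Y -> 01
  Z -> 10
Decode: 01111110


Decoding:
01 -> Y
11 -> W
11 -> W
10 -> Z


Result: YWWZ


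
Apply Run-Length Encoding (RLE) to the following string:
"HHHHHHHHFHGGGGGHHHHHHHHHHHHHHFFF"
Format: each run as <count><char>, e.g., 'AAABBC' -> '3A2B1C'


Scanning runs left to right:
  i=0: run of 'H' x 8 -> '8H'
  i=8: run of 'F' x 1 -> '1F'
  i=9: run of 'H' x 1 -> '1H'
  i=10: run of 'G' x 5 -> '5G'
  i=15: run of 'H' x 14 -> '14H'
  i=29: run of 'F' x 3 -> '3F'

RLE = 8H1F1H5G14H3F


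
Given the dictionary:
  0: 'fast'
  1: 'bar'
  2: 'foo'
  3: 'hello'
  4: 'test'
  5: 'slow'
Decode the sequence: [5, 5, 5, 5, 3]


Look up each index in the dictionary:
  5 -> 'slow'
  5 -> 'slow'
  5 -> 'slow'
  5 -> 'slow'
  3 -> 'hello'

Decoded: "slow slow slow slow hello"


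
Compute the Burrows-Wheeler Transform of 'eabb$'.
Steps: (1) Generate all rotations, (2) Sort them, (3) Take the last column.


Rotations (sorted):
  0: $eabb -> last char: b
  1: abb$e -> last char: e
  2: b$eab -> last char: b
  3: bb$ea -> last char: a
  4: eabb$ -> last char: $


BWT = beba$


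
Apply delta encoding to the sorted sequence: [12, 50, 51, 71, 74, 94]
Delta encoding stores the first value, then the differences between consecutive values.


First value: 12
Deltas:
  50 - 12 = 38
  51 - 50 = 1
  71 - 51 = 20
  74 - 71 = 3
  94 - 74 = 20


Delta encoded: [12, 38, 1, 20, 3, 20]


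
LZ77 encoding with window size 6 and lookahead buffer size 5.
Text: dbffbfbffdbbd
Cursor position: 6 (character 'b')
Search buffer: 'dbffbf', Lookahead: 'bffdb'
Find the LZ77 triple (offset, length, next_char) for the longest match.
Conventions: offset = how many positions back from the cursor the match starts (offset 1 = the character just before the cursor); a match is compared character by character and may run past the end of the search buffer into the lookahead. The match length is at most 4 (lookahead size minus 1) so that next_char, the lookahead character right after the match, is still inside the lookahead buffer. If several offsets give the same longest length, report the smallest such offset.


Try each offset into the search buffer:
  offset=1 (pos 5, char 'f'): match length 0
  offset=2 (pos 4, char 'b'): match length 2
  offset=3 (pos 3, char 'f'): match length 0
  offset=4 (pos 2, char 'f'): match length 0
  offset=5 (pos 1, char 'b'): match length 3
  offset=6 (pos 0, char 'd'): match length 0
Longest match has length 3 at offset 5.
next_char = character at position 6 + 3 = 9 -> 'd'

Best match: offset=5, length=3 (matching 'bff' starting at position 1)
LZ77 triple: (5, 3, 'd')


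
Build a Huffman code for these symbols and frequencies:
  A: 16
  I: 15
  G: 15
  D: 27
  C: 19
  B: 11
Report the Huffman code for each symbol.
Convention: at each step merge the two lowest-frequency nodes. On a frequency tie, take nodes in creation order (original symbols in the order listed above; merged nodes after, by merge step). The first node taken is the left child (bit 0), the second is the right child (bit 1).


Huffman tree construction:
Step 1: Merge B(11) + I(15) = 26
Step 2: Merge G(15) + A(16) = 31
Step 3: Merge C(19) + (B+I)(26) = 45
Step 4: Merge D(27) + (G+A)(31) = 58
Step 5: Merge (C+(B+I))(45) + (D+(G+A))(58) = 103
Read each symbol's code off the tree from the root (left child = 0, right child = 1).

Codes:
  A: 111 (length 3)
  I: 011 (length 3)
  G: 110 (length 3)
  D: 10 (length 2)
  C: 00 (length 2)
  B: 010 (length 3)
Average code length: 263/103 = 2.5534 bits/symbol


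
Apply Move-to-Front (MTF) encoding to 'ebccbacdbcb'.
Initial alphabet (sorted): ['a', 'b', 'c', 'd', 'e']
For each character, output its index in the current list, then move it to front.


MTF encoding:
'e': index 4 in ['a', 'b', 'c', 'd', 'e'] -> ['e', 'a', 'b', 'c', 'd']
'b': index 2 in ['e', 'a', 'b', 'c', 'd'] -> ['b', 'e', 'a', 'c', 'd']
'c': index 3 in ['b', 'e', 'a', 'c', 'd'] -> ['c', 'b', 'e', 'a', 'd']
'c': index 0 in ['c', 'b', 'e', 'a', 'd'] -> ['c', 'b', 'e', 'a', 'd']
'b': index 1 in ['c', 'b', 'e', 'a', 'd'] -> ['b', 'c', 'e', 'a', 'd']
'a': index 3 in ['b', 'c', 'e', 'a', 'd'] -> ['a', 'b', 'c', 'e', 'd']
'c': index 2 in ['a', 'b', 'c', 'e', 'd'] -> ['c', 'a', 'b', 'e', 'd']
'd': index 4 in ['c', 'a', 'b', 'e', 'd'] -> ['d', 'c', 'a', 'b', 'e']
'b': index 3 in ['d', 'c', 'a', 'b', 'e'] -> ['b', 'd', 'c', 'a', 'e']
'c': index 2 in ['b', 'd', 'c', 'a', 'e'] -> ['c', 'b', 'd', 'a', 'e']
'b': index 1 in ['c', 'b', 'd', 'a', 'e'] -> ['b', 'c', 'd', 'a', 'e']


Output: [4, 2, 3, 0, 1, 3, 2, 4, 3, 2, 1]


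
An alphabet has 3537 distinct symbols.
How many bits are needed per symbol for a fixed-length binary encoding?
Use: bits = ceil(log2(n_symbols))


log2(3537) = 11.7883
Bracket: 2^11 = 2048 < 3537 <= 2^12 = 4096
So ceil(log2(3537)) = 12

bits = ceil(log2(3537)) = ceil(11.7883) = 12 bits


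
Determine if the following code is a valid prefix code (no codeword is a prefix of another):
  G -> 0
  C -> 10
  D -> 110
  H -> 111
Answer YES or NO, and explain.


Checking each pair (does one codeword prefix another?):
  G='0' vs C='10': no prefix
  G='0' vs D='110': no prefix
  G='0' vs H='111': no prefix
  C='10' vs G='0': no prefix
  C='10' vs D='110': no prefix
  C='10' vs H='111': no prefix
  D='110' vs G='0': no prefix
  D='110' vs C='10': no prefix
  D='110' vs H='111': no prefix
  H='111' vs G='0': no prefix
  H='111' vs C='10': no prefix
  H='111' vs D='110': no prefix
No violation found over all pairs.

YES -- this is a valid prefix code. No codeword is a prefix of any other codeword.


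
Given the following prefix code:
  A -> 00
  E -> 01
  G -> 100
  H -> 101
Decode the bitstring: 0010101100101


Decoding step by step:
Bits 00 -> A
Bits 101 -> H
Bits 01 -> E
Bits 100 -> G
Bits 101 -> H


Decoded message: AHEGH


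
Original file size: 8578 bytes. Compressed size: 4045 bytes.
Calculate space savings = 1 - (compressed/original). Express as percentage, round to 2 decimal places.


ratio = compressed/original = 4045/8578 = 0.471555
savings = 1 - ratio = 1 - 0.471555 = 0.528445
as a percentage: 0.528445 * 100 = 52.84%

Space savings = 1 - 4045/8578 = 52.84%


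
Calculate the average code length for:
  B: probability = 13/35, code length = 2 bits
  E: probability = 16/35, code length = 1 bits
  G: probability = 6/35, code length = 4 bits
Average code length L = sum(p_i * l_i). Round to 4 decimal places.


Weighted contributions p_i * l_i:
  B: (13/35) * 2 = 26/35
  E: (16/35) * 1 = 16/35
  G: (6/35) * 4 = 24/35
Sum = (26 + 16 + 24)/35 = 66/35

L = 66/35 = 1.8857 bits/symbol


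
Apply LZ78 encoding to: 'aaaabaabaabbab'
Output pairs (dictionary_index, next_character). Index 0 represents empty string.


LZ78 encoding steps:
Dictionary: {0: ''}
Step 1: w='' (idx 0), next='a' -> output (0, 'a'), add 'a' as idx 1
Step 2: w='a' (idx 1), next='a' -> output (1, 'a'), add 'aa' as idx 2
Step 3: w='a' (idx 1), next='b' -> output (1, 'b'), add 'ab' as idx 3
Step 4: w='aa' (idx 2), next='b' -> output (2, 'b'), add 'aab' as idx 4
Step 5: w='aab' (idx 4), next='b' -> output (4, 'b'), add 'aabb' as idx 5
Step 6: w='ab' (idx 3), end of input -> output (3, '')


Encoded: [(0, 'a'), (1, 'a'), (1, 'b'), (2, 'b'), (4, 'b'), (3, '')]


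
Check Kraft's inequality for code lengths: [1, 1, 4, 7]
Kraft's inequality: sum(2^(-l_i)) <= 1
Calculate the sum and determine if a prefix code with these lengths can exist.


Sum = 2^(-1) + 2^(-1) + 2^(-4) + 2^(-7)
    = 0.5 + 0.5 + 0.0625 + 0.0078125
    = 137/128 = 1.0703125
Since 1.0703125 > 1, Kraft's inequality is NOT satisfied.
A prefix code with these lengths CANNOT exist.

Kraft sum = 1.0703125. Not satisfied.


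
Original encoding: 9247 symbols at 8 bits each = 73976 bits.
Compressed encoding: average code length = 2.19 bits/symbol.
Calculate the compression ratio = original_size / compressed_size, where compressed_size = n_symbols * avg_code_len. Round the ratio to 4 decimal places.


original_size = n_symbols * orig_bits = 9247 * 8 = 73976 bits
compressed_size = n_symbols * avg_code_len = 9247 * 2.19 = 20250.93 bits
ratio = original_size / compressed_size = 73976 / 20250.93 = 3.653

Compression ratio = 3.653


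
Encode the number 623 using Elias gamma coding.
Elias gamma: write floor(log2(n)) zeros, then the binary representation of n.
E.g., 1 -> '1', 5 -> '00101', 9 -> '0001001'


num_bits = floor(log2(623)) + 1 = 10
leading_zeros = num_bits - 1 = 9
binary(623) = 1001101111

Elias gamma(623) = '000000000' + '1001101111' = 0000000001001101111 (19 bits)


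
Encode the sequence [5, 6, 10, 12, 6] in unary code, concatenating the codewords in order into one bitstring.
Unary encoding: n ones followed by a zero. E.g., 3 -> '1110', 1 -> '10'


Encode each number as n ones followed by a terminating 0:
  5 -> 111110 (6 bits)
  6 -> 1111110 (7 bits)
  10 -> 11111111110 (11 bits)
  12 -> 1111111111110 (13 bits)
  6 -> 1111110 (7 bits)
Total length = 6 + 7 + 11 + 13 + 7 = 44 bits.

Unary([5, 6, 10, 12, 6]) = 11111011111101111111111011111111111101111110 (44 bits)


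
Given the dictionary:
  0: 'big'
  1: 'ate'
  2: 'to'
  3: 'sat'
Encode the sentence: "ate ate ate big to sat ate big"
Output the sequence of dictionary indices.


Look up each word in the dictionary:
  'ate' -> 1
  'ate' -> 1
  'ate' -> 1
  'big' -> 0
  'to' -> 2
  'sat' -> 3
  'ate' -> 1
  'big' -> 0

Encoded: [1, 1, 1, 0, 2, 3, 1, 0]


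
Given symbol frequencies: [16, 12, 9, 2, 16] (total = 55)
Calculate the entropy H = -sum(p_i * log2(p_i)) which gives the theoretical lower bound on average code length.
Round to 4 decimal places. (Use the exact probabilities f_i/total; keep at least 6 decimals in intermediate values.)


Per-symbol terms -p_i * log2(p_i) with p_i = f_i/55:
  p = 16/55 = 0.290909: log2(p) = -1.781360, -p*log2(p) = 0.518214
  p = 12/55 = 0.218182: log2(p) = -2.196397, -p*log2(p) = 0.479214
  p = 9/55 = 0.163636: log2(p) = -2.611435, -p*log2(p) = 0.427326
  p = 2/55 = 0.036364: log2(p) = -4.781360, -p*log2(p) = 0.173868
  p = 16/55 = 0.290909: log2(p) = -1.781360, -p*log2(p) = 0.518214
H = 0.518214 + 0.479214 + 0.427326 + 0.173868 + 0.518214 = 2.116836

H = 2.1168 bits/symbol


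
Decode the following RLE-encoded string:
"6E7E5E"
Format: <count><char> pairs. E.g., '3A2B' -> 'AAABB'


Expanding each <count><char> pair:
  6E -> 'EEEEEE'
  7E -> 'EEEEEEE'
  5E -> 'EEEEE'

Decoded = EEEEEEEEEEEEEEEEEE


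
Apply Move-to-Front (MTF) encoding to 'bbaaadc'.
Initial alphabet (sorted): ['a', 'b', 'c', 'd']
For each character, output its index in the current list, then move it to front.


MTF encoding:
'b': index 1 in ['a', 'b', 'c', 'd'] -> ['b', 'a', 'c', 'd']
'b': index 0 in ['b', 'a', 'c', 'd'] -> ['b', 'a', 'c', 'd']
'a': index 1 in ['b', 'a', 'c', 'd'] -> ['a', 'b', 'c', 'd']
'a': index 0 in ['a', 'b', 'c', 'd'] -> ['a', 'b', 'c', 'd']
'a': index 0 in ['a', 'b', 'c', 'd'] -> ['a', 'b', 'c', 'd']
'd': index 3 in ['a', 'b', 'c', 'd'] -> ['d', 'a', 'b', 'c']
'c': index 3 in ['d', 'a', 'b', 'c'] -> ['c', 'd', 'a', 'b']


Output: [1, 0, 1, 0, 0, 3, 3]


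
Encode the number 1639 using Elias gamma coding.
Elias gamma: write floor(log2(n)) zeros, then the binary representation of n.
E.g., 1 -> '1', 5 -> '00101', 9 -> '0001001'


num_bits = floor(log2(1639)) + 1 = 11
leading_zeros = num_bits - 1 = 10
binary(1639) = 11001100111

Elias gamma(1639) = '0000000000' + '11001100111' = 000000000011001100111 (21 bits)


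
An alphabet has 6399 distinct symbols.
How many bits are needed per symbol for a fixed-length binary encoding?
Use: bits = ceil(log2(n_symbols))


log2(6399) = 12.6436
Bracket: 2^12 = 4096 < 6399 <= 2^13 = 8192
So ceil(log2(6399)) = 13

bits = ceil(log2(6399)) = ceil(12.6436) = 13 bits


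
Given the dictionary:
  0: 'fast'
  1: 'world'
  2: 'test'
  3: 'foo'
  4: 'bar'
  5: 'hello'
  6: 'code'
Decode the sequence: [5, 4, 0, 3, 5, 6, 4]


Look up each index in the dictionary:
  5 -> 'hello'
  4 -> 'bar'
  0 -> 'fast'
  3 -> 'foo'
  5 -> 'hello'
  6 -> 'code'
  4 -> 'bar'

Decoded: "hello bar fast foo hello code bar"


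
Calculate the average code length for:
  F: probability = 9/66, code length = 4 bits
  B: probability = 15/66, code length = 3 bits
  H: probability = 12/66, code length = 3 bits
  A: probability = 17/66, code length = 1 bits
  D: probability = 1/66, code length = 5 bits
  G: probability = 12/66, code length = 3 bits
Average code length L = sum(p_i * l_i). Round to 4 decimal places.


Weighted contributions p_i * l_i:
  F: (9/66) * 4 = 36/66
  B: (15/66) * 3 = 45/66
  H: (12/66) * 3 = 36/66
  A: (17/66) * 1 = 17/66
  D: (1/66) * 5 = 5/66
  G: (12/66) * 3 = 36/66
Sum = (36 + 45 + 36 + 17 + 5 + 36)/66 = 175/66

L = 175/66 = 2.6515 bits/symbol


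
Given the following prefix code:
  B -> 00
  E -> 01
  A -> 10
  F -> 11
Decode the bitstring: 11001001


Decoding step by step:
Bits 11 -> F
Bits 00 -> B
Bits 10 -> A
Bits 01 -> E


Decoded message: FBAE


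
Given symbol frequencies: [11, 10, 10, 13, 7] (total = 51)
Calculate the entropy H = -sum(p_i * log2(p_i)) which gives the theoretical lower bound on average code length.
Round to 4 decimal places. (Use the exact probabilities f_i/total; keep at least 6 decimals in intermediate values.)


Per-symbol terms -p_i * log2(p_i) with p_i = f_i/51:
  p = 11/51 = 0.215686: log2(p) = -2.212994, -p*log2(p) = 0.477312
  p = 10/51 = 0.196078: log2(p) = -2.350497, -p*log2(p) = 0.460882
  p = 10/51 = 0.196078: log2(p) = -2.350497, -p*log2(p) = 0.460882
  p = 13/51 = 0.254902: log2(p) = -1.971986, -p*log2(p) = 0.502663
  p = 7/51 = 0.137255: log2(p) = -2.865070, -p*log2(p) = 0.393245
H = 0.477312 + 0.460882 + 0.460882 + 0.502663 + 0.393245 = 2.294984

H = 2.295 bits/symbol


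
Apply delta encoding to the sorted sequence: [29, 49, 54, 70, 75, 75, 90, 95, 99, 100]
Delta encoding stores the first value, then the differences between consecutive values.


First value: 29
Deltas:
  49 - 29 = 20
  54 - 49 = 5
  70 - 54 = 16
  75 - 70 = 5
  75 - 75 = 0
  90 - 75 = 15
  95 - 90 = 5
  99 - 95 = 4
  100 - 99 = 1


Delta encoded: [29, 20, 5, 16, 5, 0, 15, 5, 4, 1]


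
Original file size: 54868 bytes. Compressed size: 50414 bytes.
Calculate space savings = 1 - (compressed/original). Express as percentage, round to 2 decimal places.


ratio = compressed/original = 50414/54868 = 0.918823
savings = 1 - ratio = 1 - 0.918823 = 0.081177
as a percentage: 0.081177 * 100 = 8.12%

Space savings = 1 - 50414/54868 = 8.12%


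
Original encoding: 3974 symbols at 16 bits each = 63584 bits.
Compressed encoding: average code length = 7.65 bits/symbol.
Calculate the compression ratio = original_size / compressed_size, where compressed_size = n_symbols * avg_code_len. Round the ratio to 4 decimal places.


original_size = n_symbols * orig_bits = 3974 * 16 = 63584 bits
compressed_size = n_symbols * avg_code_len = 3974 * 7.65 = 30401.1 bits
ratio = original_size / compressed_size = 63584 / 30401.1 = 2.0915

Compression ratio = 2.0915


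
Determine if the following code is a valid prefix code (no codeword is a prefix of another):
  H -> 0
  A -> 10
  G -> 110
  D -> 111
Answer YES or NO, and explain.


Checking each pair (does one codeword prefix another?):
  H='0' vs A='10': no prefix
  H='0' vs G='110': no prefix
  H='0' vs D='111': no prefix
  A='10' vs H='0': no prefix
  A='10' vs G='110': no prefix
  A='10' vs D='111': no prefix
  G='110' vs H='0': no prefix
  G='110' vs A='10': no prefix
  G='110' vs D='111': no prefix
  D='111' vs H='0': no prefix
  D='111' vs A='10': no prefix
  D='111' vs G='110': no prefix
No violation found over all pairs.

YES -- this is a valid prefix code. No codeword is a prefix of any other codeword.


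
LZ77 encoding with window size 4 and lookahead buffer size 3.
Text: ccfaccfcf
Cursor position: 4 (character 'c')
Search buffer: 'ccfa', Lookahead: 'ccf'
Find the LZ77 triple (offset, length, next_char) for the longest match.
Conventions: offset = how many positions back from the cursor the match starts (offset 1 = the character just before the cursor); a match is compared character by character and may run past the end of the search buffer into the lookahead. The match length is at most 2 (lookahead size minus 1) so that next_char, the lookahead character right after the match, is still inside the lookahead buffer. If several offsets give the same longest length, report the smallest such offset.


Try each offset into the search buffer:
  offset=1 (pos 3, char 'a'): match length 0
  offset=2 (pos 2, char 'f'): match length 0
  offset=3 (pos 1, char 'c'): match length 1
  offset=4 (pos 0, char 'c'): match length 2
Longest match has length 2 at offset 4.
next_char = character at position 4 + 2 = 6 -> 'f'

Best match: offset=4, length=2 (matching 'cc' starting at position 0)
LZ77 triple: (4, 2, 'f')


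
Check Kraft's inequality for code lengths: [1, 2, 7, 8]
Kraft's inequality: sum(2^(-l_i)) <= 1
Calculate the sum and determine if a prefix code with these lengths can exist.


Sum = 2^(-1) + 2^(-2) + 2^(-7) + 2^(-8)
    = 0.5 + 0.25 + 0.0078125 + 0.00390625
    = 195/256 = 0.76171875
Since 0.76171875 <= 1, Kraft's inequality IS satisfied.
A prefix code with these lengths CAN exist.

Kraft sum = 0.76171875. Satisfied.


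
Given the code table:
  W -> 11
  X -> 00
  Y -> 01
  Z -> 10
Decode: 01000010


Decoding:
01 -> Y
00 -> X
00 -> X
10 -> Z


Result: YXXZ


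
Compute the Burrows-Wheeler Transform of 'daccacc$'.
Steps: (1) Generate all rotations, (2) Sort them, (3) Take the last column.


Rotations (sorted):
  0: $daccacc -> last char: c
  1: acc$dacc -> last char: c
  2: accacc$d -> last char: d
  3: c$daccac -> last char: c
  4: cacc$dac -> last char: c
  5: cc$dacca -> last char: a
  6: ccacc$da -> last char: a
  7: daccacc$ -> last char: $


BWT = ccdccaa$


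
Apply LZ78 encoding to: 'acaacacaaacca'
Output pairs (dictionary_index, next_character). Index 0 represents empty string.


LZ78 encoding steps:
Dictionary: {0: ''}
Step 1: w='' (idx 0), next='a' -> output (0, 'a'), add 'a' as idx 1
Step 2: w='' (idx 0), next='c' -> output (0, 'c'), add 'c' as idx 2
Step 3: w='a' (idx 1), next='a' -> output (1, 'a'), add 'aa' as idx 3
Step 4: w='c' (idx 2), next='a' -> output (2, 'a'), add 'ca' as idx 4
Step 5: w='ca' (idx 4), next='a' -> output (4, 'a'), add 'caa' as idx 5
Step 6: w='a' (idx 1), next='c' -> output (1, 'c'), add 'ac' as idx 6
Step 7: w='ca' (idx 4), end of input -> output (4, '')


Encoded: [(0, 'a'), (0, 'c'), (1, 'a'), (2, 'a'), (4, 'a'), (1, 'c'), (4, '')]


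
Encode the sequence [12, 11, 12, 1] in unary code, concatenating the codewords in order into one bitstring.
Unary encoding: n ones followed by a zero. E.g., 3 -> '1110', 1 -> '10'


Encode each number as n ones followed by a terminating 0:
  12 -> 1111111111110 (13 bits)
  11 -> 111111111110 (12 bits)
  12 -> 1111111111110 (13 bits)
  1 -> 10 (2 bits)
Total length = 13 + 12 + 13 + 2 = 40 bits.

Unary([12, 11, 12, 1]) = 1111111111110111111111110111111111111010 (40 bits)


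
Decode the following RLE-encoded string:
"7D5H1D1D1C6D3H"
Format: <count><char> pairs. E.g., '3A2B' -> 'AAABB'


Expanding each <count><char> pair:
  7D -> 'DDDDDDD'
  5H -> 'HHHHH'
  1D -> 'D'
  1D -> 'D'
  1C -> 'C'
  6D -> 'DDDDDD'
  3H -> 'HHH'

Decoded = DDDDDDDHHHHHDDCDDDDDDHHH


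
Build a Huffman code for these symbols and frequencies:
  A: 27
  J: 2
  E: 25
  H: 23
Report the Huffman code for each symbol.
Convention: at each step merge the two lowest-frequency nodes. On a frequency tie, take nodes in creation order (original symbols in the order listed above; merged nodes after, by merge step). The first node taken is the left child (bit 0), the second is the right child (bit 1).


Huffman tree construction:
Step 1: Merge J(2) + H(23) = 25
Step 2: Merge E(25) + (J+H)(25) = 50
Step 3: Merge A(27) + (E+(J+H))(50) = 77
Read each symbol's code off the tree from the root (left child = 0, right child = 1).

Codes:
  A: 0 (length 1)
  J: 110 (length 3)
  E: 10 (length 2)
  H: 111 (length 3)
Average code length: 152/77 = 1.9740 bits/symbol


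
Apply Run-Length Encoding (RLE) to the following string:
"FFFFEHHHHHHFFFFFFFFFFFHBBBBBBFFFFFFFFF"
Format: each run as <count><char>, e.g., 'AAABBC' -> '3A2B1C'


Scanning runs left to right:
  i=0: run of 'F' x 4 -> '4F'
  i=4: run of 'E' x 1 -> '1E'
  i=5: run of 'H' x 6 -> '6H'
  i=11: run of 'F' x 11 -> '11F'
  i=22: run of 'H' x 1 -> '1H'
  i=23: run of 'B' x 6 -> '6B'
  i=29: run of 'F' x 9 -> '9F'

RLE = 4F1E6H11F1H6B9F


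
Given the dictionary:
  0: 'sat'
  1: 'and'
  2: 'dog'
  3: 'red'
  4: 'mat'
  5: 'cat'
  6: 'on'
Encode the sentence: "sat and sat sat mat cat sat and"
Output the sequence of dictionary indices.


Look up each word in the dictionary:
  'sat' -> 0
  'and' -> 1
  'sat' -> 0
  'sat' -> 0
  'mat' -> 4
  'cat' -> 5
  'sat' -> 0
  'and' -> 1

Encoded: [0, 1, 0, 0, 4, 5, 0, 1]


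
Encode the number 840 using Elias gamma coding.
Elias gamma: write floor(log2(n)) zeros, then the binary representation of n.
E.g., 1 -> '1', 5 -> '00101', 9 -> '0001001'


num_bits = floor(log2(840)) + 1 = 10
leading_zeros = num_bits - 1 = 9
binary(840) = 1101001000

Elias gamma(840) = '000000000' + '1101001000' = 0000000001101001000 (19 bits)


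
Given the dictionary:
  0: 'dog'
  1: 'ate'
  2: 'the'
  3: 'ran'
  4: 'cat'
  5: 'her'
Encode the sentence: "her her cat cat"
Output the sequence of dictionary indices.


Look up each word in the dictionary:
  'her' -> 5
  'her' -> 5
  'cat' -> 4
  'cat' -> 4

Encoded: [5, 5, 4, 4]


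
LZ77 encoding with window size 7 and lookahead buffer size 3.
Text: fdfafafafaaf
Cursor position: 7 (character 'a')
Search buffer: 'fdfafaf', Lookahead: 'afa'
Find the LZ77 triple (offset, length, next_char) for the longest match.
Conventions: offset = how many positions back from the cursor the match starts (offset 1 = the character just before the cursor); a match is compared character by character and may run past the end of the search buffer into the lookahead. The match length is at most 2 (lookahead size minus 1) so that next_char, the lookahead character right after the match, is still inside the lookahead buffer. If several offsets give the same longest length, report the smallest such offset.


Try each offset into the search buffer:
  offset=1 (pos 6, char 'f'): match length 0
  offset=2 (pos 5, char 'a'): match length 2
  offset=3 (pos 4, char 'f'): match length 0
  offset=4 (pos 3, char 'a'): match length 2
  offset=5 (pos 2, char 'f'): match length 0
  offset=6 (pos 1, char 'd'): match length 0
  offset=7 (pos 0, char 'f'): match length 0
Longest match has length 2, found at offsets 2, 4; take the smallest, offset 2.
next_char = character at position 7 + 2 = 9 -> 'a'

Best match: offset=2, length=2 (matching 'af' starting at position 5)
LZ77 triple: (2, 2, 'a')
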